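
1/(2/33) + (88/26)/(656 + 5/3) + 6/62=16.60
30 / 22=15 / 11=1.36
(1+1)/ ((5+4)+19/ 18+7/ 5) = 180/ 1031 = 0.17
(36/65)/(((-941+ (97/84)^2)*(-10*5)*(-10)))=-63504/53871081875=-0.00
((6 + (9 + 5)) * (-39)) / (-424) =1.84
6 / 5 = 1.20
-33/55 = -3/5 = -0.60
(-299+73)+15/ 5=-223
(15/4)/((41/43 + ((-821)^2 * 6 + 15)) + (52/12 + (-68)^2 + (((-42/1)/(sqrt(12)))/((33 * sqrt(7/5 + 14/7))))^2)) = 3980295/4297540779256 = 0.00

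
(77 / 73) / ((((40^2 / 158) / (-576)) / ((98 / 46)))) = -5365206 / 41975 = -127.82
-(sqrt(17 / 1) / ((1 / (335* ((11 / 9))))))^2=-230846825 / 81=-2849960.80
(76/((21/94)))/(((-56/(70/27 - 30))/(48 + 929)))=645621140/3969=162665.95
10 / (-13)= -10 / 13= -0.77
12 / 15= 0.80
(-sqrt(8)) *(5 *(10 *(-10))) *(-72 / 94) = -1083.23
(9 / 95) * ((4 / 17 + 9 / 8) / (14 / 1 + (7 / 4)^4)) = 1184 / 214795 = 0.01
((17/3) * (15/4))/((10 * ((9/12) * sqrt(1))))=17/6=2.83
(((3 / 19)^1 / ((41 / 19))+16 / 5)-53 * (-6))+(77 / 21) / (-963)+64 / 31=5936279074 / 18359595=323.33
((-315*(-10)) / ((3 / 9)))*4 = 37800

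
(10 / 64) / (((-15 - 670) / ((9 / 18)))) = -1 / 8768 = -0.00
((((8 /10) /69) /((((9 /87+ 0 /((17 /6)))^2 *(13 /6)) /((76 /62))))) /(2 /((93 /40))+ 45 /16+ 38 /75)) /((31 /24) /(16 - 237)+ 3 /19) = 52850862080 /54793193917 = 0.96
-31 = -31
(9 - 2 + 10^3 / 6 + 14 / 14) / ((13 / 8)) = 4192 / 39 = 107.49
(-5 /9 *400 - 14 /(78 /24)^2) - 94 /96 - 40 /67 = -367067135 /1630512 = -225.12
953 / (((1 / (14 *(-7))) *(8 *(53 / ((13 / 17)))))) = -607061 / 3604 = -168.44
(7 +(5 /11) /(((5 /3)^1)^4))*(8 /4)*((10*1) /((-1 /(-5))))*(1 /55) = 38824 /3025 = 12.83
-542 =-542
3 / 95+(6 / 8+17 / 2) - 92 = -31433 / 380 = -82.72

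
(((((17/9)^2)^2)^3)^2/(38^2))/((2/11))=3733935384460730951078545288331/230365487606007808485386568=16208.74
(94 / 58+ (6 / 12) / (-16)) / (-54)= -1475 / 50112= -0.03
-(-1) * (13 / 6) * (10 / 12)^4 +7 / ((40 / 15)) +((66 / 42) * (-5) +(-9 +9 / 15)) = -12.59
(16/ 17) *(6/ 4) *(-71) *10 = -17040/ 17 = -1002.35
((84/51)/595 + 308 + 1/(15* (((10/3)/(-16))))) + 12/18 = 6683474/21675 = 308.35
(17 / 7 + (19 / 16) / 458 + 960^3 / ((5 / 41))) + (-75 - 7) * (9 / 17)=6326448413390005 / 872032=7254835159.02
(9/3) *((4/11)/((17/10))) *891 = 9720/17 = 571.76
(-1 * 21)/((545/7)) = -147/545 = -0.27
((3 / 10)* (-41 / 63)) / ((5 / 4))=-82 / 525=-0.16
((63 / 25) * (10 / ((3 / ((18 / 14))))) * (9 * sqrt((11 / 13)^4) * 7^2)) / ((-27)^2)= 11858 / 2535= 4.68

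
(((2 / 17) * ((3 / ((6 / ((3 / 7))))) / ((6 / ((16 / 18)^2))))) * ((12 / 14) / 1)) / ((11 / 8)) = 512 / 247401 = 0.00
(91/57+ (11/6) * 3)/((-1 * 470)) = -809/53580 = -0.02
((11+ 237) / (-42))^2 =15376 / 441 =34.87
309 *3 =927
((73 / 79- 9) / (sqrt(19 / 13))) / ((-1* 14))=0.48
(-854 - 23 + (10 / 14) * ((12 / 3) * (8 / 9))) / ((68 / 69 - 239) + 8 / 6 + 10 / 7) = 3.72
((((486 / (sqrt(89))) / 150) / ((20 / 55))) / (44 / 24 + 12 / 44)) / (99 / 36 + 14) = 58806* sqrt(89) / 20721425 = 0.03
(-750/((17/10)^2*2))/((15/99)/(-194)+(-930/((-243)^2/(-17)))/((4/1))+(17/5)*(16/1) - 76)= 1968915093750/326749662341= 6.03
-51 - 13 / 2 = -115 / 2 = -57.50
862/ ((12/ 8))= 1724/ 3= 574.67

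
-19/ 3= -6.33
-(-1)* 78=78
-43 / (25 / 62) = -2666 / 25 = -106.64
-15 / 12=-5 / 4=-1.25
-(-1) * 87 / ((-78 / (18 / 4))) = -261 / 52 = -5.02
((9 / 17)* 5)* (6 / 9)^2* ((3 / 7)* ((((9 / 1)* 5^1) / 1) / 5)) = 540 / 119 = 4.54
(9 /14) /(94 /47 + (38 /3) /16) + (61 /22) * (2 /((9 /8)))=239564 /46431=5.16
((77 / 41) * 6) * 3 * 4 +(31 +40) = 206.22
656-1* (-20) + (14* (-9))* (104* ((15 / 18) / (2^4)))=-13 / 2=-6.50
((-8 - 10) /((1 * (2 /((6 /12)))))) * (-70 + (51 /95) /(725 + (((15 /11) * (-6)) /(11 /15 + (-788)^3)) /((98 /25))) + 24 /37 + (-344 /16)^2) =-71297757547539661790631 /40325708210290721000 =-1768.05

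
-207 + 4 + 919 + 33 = 749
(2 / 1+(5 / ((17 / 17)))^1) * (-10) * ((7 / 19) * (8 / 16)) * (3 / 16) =-735 / 304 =-2.42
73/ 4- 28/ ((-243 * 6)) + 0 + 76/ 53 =3045085/ 154548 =19.70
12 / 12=1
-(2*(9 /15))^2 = -36 /25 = -1.44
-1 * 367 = -367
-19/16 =-1.19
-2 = -2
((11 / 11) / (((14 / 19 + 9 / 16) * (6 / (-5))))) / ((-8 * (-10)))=-19 / 2370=-0.01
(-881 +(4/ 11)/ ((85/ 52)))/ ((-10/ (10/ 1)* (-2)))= -823527/ 1870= -440.39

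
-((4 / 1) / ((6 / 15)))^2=-100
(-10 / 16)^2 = 25 / 64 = 0.39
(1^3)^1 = 1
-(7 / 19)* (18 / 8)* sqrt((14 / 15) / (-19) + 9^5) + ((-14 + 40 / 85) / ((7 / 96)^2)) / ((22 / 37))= -39214080 / 9163- 21* sqrt(4796251035) / 7220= -4481.05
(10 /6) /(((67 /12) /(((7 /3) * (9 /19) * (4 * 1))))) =1680 /1273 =1.32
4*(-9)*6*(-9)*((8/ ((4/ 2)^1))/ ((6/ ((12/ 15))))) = 5184/ 5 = 1036.80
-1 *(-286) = 286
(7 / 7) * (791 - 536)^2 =65025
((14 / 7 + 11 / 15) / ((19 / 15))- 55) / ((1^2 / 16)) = -845.47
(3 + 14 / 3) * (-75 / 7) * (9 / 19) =-5175 / 133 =-38.91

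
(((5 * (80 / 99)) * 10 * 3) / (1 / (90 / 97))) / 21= 40000 / 7469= 5.36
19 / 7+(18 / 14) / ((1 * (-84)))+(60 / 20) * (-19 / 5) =-8527 / 980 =-8.70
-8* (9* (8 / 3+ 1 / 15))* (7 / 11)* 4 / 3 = -9184 / 55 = -166.98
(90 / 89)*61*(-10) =-54900 / 89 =-616.85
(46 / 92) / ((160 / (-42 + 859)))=2.55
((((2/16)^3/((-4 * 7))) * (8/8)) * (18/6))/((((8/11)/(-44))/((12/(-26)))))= -1089/186368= -0.01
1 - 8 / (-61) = 69 / 61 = 1.13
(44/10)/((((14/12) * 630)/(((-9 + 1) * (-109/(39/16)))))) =306944/143325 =2.14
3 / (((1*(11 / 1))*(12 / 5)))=0.11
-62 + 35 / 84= -739 / 12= -61.58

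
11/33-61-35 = -287/3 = -95.67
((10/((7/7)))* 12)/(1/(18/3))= 720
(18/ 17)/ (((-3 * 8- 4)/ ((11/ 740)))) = -99/ 176120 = -0.00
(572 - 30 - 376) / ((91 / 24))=3984 / 91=43.78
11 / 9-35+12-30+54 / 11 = -4640 / 99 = -46.87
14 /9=1.56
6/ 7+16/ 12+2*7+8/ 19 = 6628/ 399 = 16.61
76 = 76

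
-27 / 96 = -9 / 32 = -0.28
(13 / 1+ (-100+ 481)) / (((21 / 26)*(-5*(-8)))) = 2561 / 210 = 12.20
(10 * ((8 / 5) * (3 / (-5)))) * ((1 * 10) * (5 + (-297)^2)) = -8468544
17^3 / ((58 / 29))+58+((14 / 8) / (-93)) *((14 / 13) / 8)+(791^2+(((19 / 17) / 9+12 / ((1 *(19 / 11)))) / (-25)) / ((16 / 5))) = 14718882276641 / 23430420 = 628195.41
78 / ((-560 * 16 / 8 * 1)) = -0.07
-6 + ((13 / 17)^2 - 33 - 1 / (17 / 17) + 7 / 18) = -203015 / 5202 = -39.03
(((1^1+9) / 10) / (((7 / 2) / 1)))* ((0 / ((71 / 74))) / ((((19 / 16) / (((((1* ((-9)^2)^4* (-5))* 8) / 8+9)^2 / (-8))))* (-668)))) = 0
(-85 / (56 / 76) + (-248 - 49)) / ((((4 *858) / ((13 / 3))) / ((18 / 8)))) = -5773 / 4928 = -1.17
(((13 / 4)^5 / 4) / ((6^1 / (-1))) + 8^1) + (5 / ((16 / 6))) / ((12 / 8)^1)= -143965 / 24576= -5.86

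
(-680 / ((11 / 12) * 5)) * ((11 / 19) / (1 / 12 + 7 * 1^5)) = -1152 / 95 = -12.13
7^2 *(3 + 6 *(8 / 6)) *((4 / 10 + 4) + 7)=30723 / 5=6144.60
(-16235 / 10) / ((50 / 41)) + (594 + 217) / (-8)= -286529 / 200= -1432.64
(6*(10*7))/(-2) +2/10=-1049/5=-209.80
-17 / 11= -1.55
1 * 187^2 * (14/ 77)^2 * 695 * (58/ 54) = 23299180/ 27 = 862932.59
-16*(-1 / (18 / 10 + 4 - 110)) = -80 / 521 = -0.15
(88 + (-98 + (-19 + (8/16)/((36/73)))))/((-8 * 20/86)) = 17329/1152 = 15.04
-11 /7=-1.57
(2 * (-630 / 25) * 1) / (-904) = 0.06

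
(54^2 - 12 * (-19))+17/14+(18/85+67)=3822787/1190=3212.43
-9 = -9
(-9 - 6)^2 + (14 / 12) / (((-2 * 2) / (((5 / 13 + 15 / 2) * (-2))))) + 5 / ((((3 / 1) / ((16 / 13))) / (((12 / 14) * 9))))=245.42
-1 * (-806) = 806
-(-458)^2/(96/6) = -52441/4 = -13110.25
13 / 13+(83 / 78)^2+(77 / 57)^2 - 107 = -226315411 / 2196324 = -103.04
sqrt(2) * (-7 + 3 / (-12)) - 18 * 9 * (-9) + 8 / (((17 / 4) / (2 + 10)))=25170 / 17 - 29 * sqrt(2) / 4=1470.34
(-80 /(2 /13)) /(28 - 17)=-520 /11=-47.27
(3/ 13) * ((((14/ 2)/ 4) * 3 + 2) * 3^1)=261/ 52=5.02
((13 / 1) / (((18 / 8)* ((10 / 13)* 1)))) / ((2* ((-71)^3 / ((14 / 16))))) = -1183 / 128847960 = -0.00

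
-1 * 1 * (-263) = 263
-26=-26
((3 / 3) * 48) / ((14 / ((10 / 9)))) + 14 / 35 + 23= 2857 / 105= 27.21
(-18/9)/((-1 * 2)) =1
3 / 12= 1 / 4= 0.25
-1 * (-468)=468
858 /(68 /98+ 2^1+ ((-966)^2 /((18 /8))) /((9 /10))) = 189189 /101610914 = 0.00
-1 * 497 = -497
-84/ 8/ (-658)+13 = 13.02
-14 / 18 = -7 / 9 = -0.78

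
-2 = -2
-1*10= -10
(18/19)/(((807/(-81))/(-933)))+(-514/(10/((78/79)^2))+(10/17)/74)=3874201158113/100318426895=38.62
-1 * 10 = -10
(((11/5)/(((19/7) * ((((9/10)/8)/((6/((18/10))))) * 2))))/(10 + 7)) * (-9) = -6160/969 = -6.36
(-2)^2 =4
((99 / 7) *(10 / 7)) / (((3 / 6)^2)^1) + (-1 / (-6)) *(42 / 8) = 32023 / 392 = 81.69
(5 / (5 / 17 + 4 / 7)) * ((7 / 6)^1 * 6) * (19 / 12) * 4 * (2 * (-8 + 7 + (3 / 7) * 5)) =180880 / 309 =585.37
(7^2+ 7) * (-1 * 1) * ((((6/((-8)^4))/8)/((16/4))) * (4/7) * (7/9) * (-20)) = 35/1536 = 0.02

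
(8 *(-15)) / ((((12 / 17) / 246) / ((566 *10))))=-236701200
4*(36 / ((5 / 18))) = 2592 / 5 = 518.40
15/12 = 1.25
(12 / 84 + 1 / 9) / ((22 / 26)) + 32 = 22384 / 693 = 32.30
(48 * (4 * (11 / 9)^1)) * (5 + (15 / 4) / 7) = 27280 / 21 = 1299.05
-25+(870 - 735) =110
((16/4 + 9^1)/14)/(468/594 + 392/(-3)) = -429/60004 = -0.01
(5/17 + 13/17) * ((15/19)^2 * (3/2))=6075/6137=0.99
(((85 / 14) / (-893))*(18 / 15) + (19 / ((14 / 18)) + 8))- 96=-397436 / 6251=-63.58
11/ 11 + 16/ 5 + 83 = 436/ 5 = 87.20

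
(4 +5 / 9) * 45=205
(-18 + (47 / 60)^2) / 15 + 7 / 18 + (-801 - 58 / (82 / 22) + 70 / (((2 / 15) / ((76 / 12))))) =5551978769 / 2214000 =2507.67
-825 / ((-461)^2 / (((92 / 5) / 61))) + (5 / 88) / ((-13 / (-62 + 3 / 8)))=31816792805 / 118644523712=0.27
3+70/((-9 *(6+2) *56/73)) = 1.73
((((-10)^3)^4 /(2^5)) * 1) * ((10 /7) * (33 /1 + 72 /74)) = 392812500000000 /259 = 1516650579150.58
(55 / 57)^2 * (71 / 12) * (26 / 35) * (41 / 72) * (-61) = -1396595915 / 9824976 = -142.15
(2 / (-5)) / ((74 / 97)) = -97 / 185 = -0.52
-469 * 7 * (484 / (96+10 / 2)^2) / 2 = -794486 / 10201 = -77.88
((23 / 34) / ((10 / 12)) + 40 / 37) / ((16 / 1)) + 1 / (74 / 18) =18193 / 50320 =0.36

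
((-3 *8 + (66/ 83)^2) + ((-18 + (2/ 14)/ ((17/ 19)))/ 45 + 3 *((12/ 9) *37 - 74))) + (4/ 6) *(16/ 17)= -3583430237/ 36890595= -97.14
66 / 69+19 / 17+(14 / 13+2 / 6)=53134 / 15249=3.48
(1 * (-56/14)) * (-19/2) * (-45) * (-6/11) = 10260/11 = 932.73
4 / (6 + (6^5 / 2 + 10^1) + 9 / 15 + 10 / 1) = 20 / 19573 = 0.00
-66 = -66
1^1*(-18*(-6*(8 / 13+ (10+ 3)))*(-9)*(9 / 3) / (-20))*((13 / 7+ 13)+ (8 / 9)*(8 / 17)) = 30323.64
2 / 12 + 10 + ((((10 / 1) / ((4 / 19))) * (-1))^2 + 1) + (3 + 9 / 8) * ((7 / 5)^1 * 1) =272783 / 120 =2273.19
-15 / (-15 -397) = 0.04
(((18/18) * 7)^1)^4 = 2401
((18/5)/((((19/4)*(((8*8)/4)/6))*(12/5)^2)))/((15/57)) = 3/16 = 0.19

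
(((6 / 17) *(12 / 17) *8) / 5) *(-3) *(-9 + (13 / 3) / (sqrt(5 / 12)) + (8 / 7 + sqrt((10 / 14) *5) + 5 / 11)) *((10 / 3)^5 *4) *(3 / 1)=-26624000 *sqrt(15) / 2601 - 25600000 *sqrt(7) / 6069 + 972800000 / 22253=-7088.84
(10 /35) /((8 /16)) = 4 /7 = 0.57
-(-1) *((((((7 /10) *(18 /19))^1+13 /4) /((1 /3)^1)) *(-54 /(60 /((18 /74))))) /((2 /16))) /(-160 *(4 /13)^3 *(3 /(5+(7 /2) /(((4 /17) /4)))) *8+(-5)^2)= -140478377 /158965875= -0.88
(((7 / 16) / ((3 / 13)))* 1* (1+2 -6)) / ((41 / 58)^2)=-76531 / 6724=-11.38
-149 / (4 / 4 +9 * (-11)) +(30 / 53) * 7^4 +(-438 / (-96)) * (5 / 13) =735898953 / 540176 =1362.33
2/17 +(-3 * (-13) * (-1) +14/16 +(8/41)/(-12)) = -38.02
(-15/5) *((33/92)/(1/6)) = -297/46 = -6.46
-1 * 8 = -8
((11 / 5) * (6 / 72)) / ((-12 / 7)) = -77 / 720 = -0.11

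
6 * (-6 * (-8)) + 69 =357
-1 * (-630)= 630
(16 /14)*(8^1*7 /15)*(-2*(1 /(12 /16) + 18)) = -7424 /45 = -164.98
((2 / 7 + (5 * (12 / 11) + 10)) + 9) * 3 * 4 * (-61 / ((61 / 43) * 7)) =-982980 / 539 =-1823.71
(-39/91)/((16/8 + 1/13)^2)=-169/1701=-0.10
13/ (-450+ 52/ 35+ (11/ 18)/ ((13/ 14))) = -53235/ 1833971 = -0.03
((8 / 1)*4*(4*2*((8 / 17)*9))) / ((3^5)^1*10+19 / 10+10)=184320 / 415123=0.44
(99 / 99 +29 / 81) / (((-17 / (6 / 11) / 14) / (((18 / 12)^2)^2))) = -105 / 34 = -3.09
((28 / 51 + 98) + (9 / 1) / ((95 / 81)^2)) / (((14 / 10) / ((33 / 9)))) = 275.24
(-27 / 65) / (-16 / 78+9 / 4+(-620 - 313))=324 / 726145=0.00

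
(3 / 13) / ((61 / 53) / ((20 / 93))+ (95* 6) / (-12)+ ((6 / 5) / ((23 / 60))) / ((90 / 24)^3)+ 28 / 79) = -433354500 / 78371607587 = -0.01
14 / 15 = 0.93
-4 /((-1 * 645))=4 /645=0.01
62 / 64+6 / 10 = 1.57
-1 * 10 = -10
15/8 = 1.88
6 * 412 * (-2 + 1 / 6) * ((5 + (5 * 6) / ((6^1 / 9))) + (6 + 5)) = -276452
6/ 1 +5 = 11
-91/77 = -13/11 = -1.18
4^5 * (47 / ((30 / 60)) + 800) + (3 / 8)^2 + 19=58590409 / 64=915475.14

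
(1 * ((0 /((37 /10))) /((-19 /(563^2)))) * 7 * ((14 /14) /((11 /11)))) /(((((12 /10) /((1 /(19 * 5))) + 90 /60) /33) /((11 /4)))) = 0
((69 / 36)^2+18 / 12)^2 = 555025 / 20736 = 26.77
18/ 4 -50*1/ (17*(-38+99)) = 9233/ 2074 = 4.45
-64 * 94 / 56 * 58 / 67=-43616 / 469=-93.00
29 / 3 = 9.67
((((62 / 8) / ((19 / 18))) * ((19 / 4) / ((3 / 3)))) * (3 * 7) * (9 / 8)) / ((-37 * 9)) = -5859 / 2368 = -2.47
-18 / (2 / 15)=-135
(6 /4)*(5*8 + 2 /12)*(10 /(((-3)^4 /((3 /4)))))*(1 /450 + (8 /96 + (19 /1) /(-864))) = 330893 /933120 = 0.35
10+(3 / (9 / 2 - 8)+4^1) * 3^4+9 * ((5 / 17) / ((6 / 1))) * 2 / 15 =31491 / 119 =264.63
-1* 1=-1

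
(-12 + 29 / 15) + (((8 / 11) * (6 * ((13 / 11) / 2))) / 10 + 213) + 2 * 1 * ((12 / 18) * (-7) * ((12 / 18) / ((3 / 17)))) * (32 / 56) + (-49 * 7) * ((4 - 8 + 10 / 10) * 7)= 120651013 / 16335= 7386.04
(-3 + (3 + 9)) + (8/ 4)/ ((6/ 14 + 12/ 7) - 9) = 209/ 24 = 8.71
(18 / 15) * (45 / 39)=18 / 13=1.38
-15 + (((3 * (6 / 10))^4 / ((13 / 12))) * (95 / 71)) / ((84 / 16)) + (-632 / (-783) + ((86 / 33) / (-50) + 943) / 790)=-5786330602751 / 549529855875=-10.53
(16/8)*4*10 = 80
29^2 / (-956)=-841 / 956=-0.88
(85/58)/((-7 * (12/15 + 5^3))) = -25/15022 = -0.00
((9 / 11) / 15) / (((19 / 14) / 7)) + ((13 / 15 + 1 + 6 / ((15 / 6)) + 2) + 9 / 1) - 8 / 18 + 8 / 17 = 2490073 / 159885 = 15.57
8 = 8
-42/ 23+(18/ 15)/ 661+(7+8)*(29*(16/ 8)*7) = 462792678/ 76015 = 6088.18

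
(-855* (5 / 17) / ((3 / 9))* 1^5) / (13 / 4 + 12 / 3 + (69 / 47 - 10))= 2411100 / 4097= 588.50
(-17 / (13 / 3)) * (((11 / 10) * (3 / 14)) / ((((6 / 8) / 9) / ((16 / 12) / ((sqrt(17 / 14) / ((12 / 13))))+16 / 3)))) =-26928 / 455 - 4752 * sqrt(238) / 5915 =-71.58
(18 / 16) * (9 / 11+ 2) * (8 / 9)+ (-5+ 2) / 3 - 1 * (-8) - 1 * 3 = 75 / 11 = 6.82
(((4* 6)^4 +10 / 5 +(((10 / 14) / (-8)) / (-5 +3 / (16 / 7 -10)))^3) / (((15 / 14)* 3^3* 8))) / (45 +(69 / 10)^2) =33235857328373065 / 2147010458096448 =15.48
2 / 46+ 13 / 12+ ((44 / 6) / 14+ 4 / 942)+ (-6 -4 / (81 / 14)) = -41247589 / 8189748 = -5.04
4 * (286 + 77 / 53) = 60940 / 53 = 1149.81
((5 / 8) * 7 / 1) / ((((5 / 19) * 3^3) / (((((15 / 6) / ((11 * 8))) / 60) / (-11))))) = -133 / 5018112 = -0.00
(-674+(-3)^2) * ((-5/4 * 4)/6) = 3325/6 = 554.17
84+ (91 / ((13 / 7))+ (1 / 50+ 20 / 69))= 459919 / 3450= 133.31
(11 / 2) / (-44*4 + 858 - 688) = -11 / 12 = -0.92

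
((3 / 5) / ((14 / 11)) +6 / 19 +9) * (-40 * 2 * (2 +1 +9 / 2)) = -781020 / 133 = -5872.33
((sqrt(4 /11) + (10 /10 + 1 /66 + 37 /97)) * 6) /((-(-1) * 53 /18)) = 216 * sqrt(11) /583 + 160938 /56551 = 4.07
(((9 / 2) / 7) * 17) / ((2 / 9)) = 1377 / 28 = 49.18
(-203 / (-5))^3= 8365427 / 125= 66923.42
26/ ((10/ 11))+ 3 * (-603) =-8902/ 5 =-1780.40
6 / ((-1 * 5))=-6 / 5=-1.20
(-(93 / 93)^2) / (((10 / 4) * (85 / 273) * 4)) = -0.32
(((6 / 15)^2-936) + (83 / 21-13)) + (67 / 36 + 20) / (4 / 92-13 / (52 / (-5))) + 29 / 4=-98610889 / 107100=-920.74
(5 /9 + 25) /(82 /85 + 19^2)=19550 /276903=0.07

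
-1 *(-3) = 3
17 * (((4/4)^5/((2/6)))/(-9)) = -17/3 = -5.67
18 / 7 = 2.57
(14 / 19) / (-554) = -0.00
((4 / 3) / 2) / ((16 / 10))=5 / 12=0.42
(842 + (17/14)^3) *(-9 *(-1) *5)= 104191245/2744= 37970.57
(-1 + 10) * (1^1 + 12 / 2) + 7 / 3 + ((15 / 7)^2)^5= 1785316320679 / 847425747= 2106.75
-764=-764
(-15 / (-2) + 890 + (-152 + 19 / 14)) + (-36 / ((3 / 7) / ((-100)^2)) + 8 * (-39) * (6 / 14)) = -5875708 / 7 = -839386.86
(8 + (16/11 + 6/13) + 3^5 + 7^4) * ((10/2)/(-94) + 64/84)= 265467245/141141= 1880.87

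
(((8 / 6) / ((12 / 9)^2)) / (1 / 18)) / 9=3 / 2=1.50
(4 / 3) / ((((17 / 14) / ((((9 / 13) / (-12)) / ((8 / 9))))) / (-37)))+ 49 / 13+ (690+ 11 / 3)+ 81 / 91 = 700.96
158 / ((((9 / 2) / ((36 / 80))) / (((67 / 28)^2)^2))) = 1591938559 / 3073280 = 517.99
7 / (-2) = -7 / 2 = -3.50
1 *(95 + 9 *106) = 1049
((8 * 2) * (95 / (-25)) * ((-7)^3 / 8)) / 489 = 13034 / 2445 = 5.33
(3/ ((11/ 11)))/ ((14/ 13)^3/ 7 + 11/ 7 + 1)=46137/ 42290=1.09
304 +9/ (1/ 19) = 475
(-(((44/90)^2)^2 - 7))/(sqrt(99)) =28470119 * sqrt(11)/135320625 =0.70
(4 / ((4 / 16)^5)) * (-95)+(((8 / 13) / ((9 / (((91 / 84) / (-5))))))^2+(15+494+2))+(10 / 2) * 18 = -7080758771 / 18225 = -388519.00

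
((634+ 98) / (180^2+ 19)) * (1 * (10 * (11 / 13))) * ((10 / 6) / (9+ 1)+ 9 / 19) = 979660 / 8007493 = 0.12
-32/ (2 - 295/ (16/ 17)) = 512/ 4983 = 0.10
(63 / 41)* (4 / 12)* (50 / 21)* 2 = 100 / 41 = 2.44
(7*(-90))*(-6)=3780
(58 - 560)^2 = 252004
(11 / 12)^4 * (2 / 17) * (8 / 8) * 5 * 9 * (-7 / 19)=-512435 / 372096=-1.38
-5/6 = -0.83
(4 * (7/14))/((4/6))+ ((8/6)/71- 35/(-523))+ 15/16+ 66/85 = 727162909/151502640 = 4.80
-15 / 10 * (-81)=243 / 2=121.50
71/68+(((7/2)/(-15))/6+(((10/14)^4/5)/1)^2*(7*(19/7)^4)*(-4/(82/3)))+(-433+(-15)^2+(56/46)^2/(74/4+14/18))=-2357344848754299550229/11384366767242316785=-207.07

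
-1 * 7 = -7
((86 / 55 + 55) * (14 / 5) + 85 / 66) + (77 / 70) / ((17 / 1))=2240224 / 14025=159.73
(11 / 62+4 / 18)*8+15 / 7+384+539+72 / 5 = 942.74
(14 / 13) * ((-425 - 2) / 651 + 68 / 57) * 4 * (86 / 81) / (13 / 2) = 703136 / 1860651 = 0.38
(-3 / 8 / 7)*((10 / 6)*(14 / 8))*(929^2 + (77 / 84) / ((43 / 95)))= -2226651005 / 16512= -134850.47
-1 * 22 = -22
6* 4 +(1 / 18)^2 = 7777 / 324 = 24.00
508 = 508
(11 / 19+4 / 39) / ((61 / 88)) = 44440 / 45201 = 0.98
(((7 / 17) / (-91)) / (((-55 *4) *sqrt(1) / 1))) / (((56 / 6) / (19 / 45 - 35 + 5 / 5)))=-1511 / 20420400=-0.00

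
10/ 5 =2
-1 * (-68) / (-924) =-17 / 231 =-0.07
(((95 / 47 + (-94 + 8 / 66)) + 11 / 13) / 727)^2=3367452543844 / 214871651567001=0.02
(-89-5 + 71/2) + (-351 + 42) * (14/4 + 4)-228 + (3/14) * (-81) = -36699/14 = -2621.36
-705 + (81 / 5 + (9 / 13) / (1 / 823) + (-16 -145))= -18202 / 65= -280.03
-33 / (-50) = 33 / 50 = 0.66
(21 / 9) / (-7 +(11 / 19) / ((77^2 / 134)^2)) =-425032223 / 1275042801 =-0.33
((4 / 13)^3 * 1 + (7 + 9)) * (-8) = -281728 / 2197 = -128.23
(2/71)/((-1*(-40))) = 1/1420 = 0.00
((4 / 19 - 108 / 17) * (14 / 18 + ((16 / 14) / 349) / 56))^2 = 56414108673703936 / 2471343294736449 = 22.83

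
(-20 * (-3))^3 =216000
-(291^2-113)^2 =-7151746624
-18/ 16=-9/ 8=-1.12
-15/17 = -0.88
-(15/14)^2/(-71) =0.02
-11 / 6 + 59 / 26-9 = -334 / 39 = -8.56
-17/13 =-1.31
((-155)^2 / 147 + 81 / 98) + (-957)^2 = 38472557 / 42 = 916013.26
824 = 824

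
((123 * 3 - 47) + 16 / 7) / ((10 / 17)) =3859 / 7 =551.29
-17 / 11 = -1.55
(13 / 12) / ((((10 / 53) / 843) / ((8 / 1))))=193609 / 5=38721.80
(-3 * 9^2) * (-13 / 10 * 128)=202176 / 5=40435.20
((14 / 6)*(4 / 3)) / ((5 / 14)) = 392 / 45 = 8.71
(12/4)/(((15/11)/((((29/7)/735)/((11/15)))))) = 29/1715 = 0.02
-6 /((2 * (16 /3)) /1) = -9 /16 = -0.56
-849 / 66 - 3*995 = -65953 / 22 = -2997.86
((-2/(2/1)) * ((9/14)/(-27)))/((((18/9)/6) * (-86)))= -1/1204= -0.00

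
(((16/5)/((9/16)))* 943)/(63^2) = 241408/178605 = 1.35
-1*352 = -352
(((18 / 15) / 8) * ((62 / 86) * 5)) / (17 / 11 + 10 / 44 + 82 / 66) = 3069 / 17114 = 0.18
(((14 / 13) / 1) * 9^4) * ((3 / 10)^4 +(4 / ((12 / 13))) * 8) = 15925080087 / 65000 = 245001.23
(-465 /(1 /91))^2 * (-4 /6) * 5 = -5968530750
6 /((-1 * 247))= -6 /247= -0.02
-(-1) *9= 9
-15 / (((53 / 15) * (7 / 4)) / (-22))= 19800 / 371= 53.37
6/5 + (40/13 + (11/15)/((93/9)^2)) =267587/62465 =4.28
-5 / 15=-1 / 3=-0.33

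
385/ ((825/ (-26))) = -182/ 15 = -12.13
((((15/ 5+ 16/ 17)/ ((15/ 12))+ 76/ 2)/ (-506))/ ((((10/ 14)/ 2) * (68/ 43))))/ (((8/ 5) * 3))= -15953/ 531760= -0.03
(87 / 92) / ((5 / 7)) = 609 / 460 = 1.32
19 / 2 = 9.50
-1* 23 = -23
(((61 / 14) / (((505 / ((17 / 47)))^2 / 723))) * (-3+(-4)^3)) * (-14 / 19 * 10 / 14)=853966389 / 14985115985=0.06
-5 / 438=-0.01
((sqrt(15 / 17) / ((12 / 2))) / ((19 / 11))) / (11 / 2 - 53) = -11 * sqrt(255) / 92055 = -0.00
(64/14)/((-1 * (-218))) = 16/763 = 0.02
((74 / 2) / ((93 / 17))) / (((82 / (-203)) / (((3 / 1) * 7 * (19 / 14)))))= -2426053 / 5084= -477.19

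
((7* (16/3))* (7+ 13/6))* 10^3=3080000/9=342222.22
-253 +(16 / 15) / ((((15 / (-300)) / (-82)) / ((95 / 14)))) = 243967 / 21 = 11617.48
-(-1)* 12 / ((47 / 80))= 960 / 47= 20.43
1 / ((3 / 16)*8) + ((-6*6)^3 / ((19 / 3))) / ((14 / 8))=-1679350 / 399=-4208.90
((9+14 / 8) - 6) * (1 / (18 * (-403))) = -19 / 29016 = -0.00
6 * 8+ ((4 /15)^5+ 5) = 53.00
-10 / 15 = -2 / 3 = -0.67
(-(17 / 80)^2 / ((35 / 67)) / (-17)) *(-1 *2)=-1139 / 112000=-0.01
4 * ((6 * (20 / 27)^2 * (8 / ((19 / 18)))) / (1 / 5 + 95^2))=128000 / 11574819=0.01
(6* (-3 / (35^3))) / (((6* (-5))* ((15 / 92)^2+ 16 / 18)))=228528 / 14949869375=0.00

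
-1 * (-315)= 315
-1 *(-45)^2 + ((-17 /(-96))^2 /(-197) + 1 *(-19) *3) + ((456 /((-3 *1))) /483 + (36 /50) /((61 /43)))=-927993518204597 /445763404800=-2081.81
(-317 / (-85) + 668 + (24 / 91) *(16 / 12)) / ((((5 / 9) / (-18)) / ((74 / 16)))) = -15580045359 / 154700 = -100711.35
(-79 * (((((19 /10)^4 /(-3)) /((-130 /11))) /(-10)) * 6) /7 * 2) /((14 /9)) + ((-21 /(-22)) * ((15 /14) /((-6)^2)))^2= 3.20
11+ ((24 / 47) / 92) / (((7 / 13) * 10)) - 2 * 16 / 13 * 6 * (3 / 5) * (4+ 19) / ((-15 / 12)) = 428045024 / 2459275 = 174.05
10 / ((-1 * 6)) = -5 / 3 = -1.67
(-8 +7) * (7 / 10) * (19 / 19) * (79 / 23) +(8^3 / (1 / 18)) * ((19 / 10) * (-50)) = -875522.40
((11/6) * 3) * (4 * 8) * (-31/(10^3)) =-682/125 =-5.46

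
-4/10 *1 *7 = -14/5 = -2.80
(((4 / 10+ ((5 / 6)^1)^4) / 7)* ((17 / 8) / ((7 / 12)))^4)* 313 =149454231341 / 21512960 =6947.17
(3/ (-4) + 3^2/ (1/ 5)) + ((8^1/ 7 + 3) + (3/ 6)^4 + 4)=5875/ 112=52.46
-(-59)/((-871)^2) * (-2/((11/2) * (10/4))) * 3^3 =-12744/41725255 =-0.00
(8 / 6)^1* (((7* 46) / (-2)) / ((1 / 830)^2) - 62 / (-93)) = -1330954792 / 9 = -147883865.78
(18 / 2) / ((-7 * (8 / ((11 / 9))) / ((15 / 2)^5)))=-4661.34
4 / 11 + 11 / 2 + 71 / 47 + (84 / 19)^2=10048529 / 373274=26.92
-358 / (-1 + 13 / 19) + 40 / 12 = 1137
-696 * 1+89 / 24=-16615 / 24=-692.29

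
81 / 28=2.89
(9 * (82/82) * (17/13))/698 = 153/9074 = 0.02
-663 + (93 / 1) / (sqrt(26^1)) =-663 + 93*sqrt(26) / 26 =-644.76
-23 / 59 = -0.39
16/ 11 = 1.45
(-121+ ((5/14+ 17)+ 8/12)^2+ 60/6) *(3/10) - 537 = -472.84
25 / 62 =0.40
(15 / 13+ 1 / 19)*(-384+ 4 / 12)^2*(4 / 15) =1579162792 / 33345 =47358.31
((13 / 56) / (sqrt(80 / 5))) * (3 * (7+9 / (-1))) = -39 / 112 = -0.35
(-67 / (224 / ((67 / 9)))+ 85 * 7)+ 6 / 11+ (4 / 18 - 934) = -838891 / 2464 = -340.46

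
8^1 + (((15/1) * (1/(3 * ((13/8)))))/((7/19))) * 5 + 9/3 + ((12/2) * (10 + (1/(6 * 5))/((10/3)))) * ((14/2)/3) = 877687/4550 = 192.90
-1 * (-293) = 293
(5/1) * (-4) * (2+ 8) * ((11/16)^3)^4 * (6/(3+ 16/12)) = -706146384762225/228698418577408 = -3.09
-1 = -1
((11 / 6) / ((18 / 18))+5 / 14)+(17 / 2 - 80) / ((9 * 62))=16111 / 7812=2.06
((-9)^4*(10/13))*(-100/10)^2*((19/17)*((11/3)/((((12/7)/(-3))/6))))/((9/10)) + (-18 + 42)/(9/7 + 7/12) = -24129557.29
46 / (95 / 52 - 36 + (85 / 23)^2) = -1265368 / 564333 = -2.24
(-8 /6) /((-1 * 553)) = 4 /1659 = 0.00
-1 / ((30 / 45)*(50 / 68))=-51 / 25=-2.04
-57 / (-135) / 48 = 19 / 2160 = 0.01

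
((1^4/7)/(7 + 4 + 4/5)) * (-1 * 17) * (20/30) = -170/1239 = -0.14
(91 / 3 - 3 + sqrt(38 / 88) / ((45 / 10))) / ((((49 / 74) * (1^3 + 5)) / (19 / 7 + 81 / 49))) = 30.21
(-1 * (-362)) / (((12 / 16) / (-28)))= -40544 / 3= -13514.67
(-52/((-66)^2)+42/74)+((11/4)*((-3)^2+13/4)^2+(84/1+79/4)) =516.98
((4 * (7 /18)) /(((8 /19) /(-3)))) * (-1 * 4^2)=532 /3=177.33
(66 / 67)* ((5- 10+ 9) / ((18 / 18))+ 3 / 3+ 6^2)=2706 / 67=40.39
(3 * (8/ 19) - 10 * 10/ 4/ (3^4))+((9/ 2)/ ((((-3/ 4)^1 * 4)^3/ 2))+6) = 10190/ 1539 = 6.62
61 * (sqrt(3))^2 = 183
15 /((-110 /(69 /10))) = -207 /220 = -0.94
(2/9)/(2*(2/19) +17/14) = 532/3411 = 0.16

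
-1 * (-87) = 87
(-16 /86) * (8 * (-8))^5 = 199765920.74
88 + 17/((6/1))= 545/6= 90.83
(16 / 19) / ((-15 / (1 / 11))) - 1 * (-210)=658334 / 3135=209.99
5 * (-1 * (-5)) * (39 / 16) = 975 / 16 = 60.94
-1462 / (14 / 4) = -2924 / 7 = -417.71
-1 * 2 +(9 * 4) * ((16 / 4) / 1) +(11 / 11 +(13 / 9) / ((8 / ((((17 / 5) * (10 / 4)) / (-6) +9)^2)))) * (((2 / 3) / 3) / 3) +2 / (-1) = 19713541 / 139968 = 140.84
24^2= 576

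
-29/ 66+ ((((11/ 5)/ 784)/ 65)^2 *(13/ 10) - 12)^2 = 11815720598446073254883153/ 82304755653120000000000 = 143.56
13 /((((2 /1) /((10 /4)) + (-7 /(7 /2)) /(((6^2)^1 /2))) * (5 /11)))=1287 /31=41.52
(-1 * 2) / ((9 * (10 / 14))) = -14 / 45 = -0.31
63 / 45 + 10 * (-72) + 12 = -3533 / 5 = -706.60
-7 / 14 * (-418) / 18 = 209 / 18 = 11.61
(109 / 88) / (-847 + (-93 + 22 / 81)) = -8829 / 6698384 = -0.00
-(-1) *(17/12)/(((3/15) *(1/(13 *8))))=2210/3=736.67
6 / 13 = 0.46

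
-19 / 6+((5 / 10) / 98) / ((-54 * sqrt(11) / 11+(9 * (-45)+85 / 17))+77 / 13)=-536637328897 / 169463725620+4563 * sqrt(11) / 28243954270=-3.17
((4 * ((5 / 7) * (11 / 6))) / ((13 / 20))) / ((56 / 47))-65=-58.24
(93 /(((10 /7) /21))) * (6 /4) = 41013 /20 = 2050.65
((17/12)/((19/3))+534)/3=40601/228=178.07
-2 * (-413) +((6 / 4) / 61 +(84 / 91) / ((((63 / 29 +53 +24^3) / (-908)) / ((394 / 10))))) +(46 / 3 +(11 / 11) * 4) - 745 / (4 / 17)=-173798486551 / 74807655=-2323.27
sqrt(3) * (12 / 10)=6 * sqrt(3) / 5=2.08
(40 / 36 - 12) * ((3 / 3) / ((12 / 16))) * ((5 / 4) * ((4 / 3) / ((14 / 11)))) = -1540 / 81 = -19.01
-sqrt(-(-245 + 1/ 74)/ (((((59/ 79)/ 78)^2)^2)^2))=-720869714709768*sqrt(1341546)/ 448342357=-1862300646.25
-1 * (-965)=965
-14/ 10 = -7/ 5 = -1.40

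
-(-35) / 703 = 35 / 703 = 0.05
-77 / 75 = -1.03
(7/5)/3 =7/15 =0.47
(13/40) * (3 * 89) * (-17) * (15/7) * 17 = -3009357/56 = -53738.52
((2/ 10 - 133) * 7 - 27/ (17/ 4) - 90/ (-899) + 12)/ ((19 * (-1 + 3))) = -35298107/ 1451885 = -24.31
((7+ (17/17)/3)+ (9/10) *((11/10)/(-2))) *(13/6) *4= 53339/900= 59.27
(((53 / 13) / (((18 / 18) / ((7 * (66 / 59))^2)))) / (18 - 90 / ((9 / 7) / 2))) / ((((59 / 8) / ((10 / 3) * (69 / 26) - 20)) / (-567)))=-3720239273520 / 2117252111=-1757.11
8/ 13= 0.62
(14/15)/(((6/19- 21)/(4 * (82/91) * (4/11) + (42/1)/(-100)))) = -847001/21074625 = -0.04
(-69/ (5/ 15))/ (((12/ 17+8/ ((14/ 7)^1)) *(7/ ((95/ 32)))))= -18.66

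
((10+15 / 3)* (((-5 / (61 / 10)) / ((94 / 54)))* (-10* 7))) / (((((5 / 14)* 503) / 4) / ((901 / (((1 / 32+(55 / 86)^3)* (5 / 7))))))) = 50950595222553600 / 1074375339707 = 47423.46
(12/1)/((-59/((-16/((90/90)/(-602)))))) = -115584/59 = -1959.05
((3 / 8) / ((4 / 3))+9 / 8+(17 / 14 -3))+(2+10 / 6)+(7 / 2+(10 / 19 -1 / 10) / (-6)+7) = 875639 / 63840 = 13.72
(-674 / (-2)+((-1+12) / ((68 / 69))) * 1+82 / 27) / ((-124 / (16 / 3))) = -644801 / 42687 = -15.11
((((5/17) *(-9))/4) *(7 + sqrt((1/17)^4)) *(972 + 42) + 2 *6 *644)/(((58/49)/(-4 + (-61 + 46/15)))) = -112883613094/712385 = -158458.72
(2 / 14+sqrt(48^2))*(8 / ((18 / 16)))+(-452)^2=12892720 / 63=204646.35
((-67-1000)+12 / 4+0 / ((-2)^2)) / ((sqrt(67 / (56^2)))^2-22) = 3336704 / 68925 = 48.41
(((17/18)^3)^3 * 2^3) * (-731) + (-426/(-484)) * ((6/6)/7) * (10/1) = -73398107267722789/21001289867712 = -3494.93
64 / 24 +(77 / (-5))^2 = 17987 / 75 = 239.83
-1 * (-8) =8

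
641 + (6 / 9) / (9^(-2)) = 695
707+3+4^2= 726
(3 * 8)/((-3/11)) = -88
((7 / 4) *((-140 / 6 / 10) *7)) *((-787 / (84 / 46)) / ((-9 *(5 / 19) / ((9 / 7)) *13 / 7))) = -16852031 / 4680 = -3600.86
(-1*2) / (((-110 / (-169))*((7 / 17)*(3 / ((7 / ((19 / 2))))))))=-5746 / 3135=-1.83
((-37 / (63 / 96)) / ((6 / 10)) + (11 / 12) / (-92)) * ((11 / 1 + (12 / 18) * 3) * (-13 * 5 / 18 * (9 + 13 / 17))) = 152809506785 / 3547152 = 43079.49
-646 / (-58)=323 / 29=11.14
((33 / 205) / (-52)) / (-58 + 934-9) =-11 / 3080740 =-0.00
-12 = -12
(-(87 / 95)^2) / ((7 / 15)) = -1.80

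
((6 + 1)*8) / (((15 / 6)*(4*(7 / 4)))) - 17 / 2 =-53 / 10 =-5.30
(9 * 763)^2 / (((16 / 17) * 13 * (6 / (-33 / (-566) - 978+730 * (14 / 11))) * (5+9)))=-11610325691685 / 5180032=-2241361.77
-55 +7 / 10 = -543 / 10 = -54.30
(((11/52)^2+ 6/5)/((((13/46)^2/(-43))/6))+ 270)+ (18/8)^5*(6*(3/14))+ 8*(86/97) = -364374032007067/99291745280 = -3669.73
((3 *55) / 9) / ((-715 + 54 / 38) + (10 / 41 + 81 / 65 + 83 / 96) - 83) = -89117600 / 3860692591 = -0.02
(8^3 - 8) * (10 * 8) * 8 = 322560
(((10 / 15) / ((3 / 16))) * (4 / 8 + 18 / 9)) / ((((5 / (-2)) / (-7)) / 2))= 448 / 9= 49.78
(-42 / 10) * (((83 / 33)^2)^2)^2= -15766045624973287 / 2344014363735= -6726.09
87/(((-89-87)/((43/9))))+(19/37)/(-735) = -3769133/1595440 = -2.36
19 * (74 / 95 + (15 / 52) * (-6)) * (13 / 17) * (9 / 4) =-21159 / 680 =-31.12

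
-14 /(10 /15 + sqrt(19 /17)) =-8.12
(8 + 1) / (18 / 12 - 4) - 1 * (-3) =-3 / 5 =-0.60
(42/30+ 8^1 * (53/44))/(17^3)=607/270215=0.00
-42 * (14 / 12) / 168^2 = -1 / 576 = -0.00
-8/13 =-0.62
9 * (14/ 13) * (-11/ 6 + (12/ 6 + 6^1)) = 777/ 13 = 59.77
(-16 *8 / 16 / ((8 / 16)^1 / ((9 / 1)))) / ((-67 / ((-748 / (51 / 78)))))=-164736 / 67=-2458.75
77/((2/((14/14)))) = 38.50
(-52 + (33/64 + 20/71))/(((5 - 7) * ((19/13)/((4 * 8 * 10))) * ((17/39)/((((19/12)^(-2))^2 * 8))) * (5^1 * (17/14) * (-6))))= -22829730094080/50807075381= -449.34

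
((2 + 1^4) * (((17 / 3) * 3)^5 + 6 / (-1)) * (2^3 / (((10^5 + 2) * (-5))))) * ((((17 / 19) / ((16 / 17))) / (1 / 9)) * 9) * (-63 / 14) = 15743980449 / 666680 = 23615.50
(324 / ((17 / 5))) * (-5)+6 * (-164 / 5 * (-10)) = 25356 / 17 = 1491.53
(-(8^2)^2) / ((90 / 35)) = -14336 / 9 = -1592.89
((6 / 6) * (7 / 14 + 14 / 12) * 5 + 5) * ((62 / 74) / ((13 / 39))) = 1240 / 37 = 33.51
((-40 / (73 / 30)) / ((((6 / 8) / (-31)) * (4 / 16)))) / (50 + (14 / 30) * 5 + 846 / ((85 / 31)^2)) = 16.49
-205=-205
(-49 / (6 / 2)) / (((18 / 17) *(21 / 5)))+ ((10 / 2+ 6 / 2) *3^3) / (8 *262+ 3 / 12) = -1616369 / 452790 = -3.57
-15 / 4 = -3.75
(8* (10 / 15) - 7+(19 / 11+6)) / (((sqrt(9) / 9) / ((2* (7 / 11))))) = 2800 / 121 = 23.14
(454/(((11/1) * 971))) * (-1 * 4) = -1816/10681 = -0.17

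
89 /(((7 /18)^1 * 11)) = 1602 /77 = 20.81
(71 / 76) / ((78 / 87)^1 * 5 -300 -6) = -2059 / 664544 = -0.00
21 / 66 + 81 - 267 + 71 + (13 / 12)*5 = -14423 / 132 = -109.27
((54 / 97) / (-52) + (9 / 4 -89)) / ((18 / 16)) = -875242 / 11349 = -77.12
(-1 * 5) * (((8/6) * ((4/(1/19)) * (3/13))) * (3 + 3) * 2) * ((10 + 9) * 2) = -693120/13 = -53316.92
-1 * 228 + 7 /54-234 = -24941 /54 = -461.87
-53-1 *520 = -573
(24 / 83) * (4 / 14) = 48 / 581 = 0.08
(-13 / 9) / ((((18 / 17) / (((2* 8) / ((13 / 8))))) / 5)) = -5440 / 81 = -67.16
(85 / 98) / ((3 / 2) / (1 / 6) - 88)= -85 / 7742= -0.01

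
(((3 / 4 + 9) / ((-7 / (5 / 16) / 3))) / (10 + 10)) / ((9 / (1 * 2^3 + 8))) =-0.12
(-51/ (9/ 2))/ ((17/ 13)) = -26/ 3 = -8.67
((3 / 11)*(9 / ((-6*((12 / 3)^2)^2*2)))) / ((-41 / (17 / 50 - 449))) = -201897 / 23091200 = -0.01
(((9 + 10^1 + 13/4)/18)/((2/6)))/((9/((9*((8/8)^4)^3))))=89/24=3.71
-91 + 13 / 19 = -1716 / 19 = -90.32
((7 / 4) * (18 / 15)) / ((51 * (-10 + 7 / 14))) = -7 / 1615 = -0.00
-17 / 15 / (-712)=17 / 10680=0.00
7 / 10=0.70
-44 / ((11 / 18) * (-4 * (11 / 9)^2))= 1458 / 121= 12.05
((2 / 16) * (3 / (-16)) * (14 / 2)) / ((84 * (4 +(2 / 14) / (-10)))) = -35 / 71424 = -0.00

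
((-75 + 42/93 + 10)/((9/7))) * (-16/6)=37352/279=133.88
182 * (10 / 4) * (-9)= -4095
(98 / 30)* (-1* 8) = -392 / 15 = -26.13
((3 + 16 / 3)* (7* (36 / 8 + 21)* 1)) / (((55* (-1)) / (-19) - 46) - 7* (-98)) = 1615 / 698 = 2.31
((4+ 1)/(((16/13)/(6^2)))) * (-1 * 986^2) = -142183665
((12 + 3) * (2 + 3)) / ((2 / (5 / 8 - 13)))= -7425 / 16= -464.06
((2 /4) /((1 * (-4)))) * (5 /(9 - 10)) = 5 /8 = 0.62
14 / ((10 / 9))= 63 / 5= 12.60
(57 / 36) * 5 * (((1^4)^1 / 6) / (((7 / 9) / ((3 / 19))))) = 15 / 56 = 0.27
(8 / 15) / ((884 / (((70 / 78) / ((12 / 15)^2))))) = 0.00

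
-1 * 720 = -720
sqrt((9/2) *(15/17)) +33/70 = 33/70 +3 *sqrt(510)/34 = 2.46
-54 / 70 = -27 / 35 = -0.77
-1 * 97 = -97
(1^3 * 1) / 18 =1 / 18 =0.06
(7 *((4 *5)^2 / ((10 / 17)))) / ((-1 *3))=-1586.67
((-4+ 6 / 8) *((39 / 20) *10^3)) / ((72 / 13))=-1144.27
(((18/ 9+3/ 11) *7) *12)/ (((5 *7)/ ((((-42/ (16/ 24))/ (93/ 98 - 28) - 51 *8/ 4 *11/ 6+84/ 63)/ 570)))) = -2916170/ 1662177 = -1.75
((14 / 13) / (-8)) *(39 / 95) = -21 / 380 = -0.06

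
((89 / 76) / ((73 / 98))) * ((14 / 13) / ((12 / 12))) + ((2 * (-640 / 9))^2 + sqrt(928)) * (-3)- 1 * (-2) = -29540192497 / 486837- 12 * sqrt(58) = -60769.18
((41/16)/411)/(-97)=-41/637872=-0.00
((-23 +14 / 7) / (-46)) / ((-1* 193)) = -21 / 8878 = -0.00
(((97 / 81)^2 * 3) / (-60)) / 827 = -9409 / 108518940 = -0.00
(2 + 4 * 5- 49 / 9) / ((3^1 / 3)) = 149 / 9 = 16.56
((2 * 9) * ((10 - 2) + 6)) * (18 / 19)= 4536 / 19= 238.74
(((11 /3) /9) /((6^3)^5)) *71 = 781 /12694994583552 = 0.00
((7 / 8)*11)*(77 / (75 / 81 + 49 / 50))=4002075 / 10292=388.85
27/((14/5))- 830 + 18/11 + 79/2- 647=-109819/77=-1426.22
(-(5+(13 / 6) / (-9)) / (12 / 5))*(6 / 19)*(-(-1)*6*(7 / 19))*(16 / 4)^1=-17990 / 3249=-5.54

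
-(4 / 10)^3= -0.06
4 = 4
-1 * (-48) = 48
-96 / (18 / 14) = -74.67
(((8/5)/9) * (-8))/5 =-64/225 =-0.28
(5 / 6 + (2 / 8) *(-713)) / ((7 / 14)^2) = -709.67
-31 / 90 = -0.34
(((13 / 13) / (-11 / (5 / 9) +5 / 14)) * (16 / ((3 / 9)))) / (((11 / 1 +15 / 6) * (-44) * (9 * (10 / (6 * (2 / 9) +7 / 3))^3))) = 1694 / 74412675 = 0.00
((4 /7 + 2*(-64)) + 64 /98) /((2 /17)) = -52802 /49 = -1077.59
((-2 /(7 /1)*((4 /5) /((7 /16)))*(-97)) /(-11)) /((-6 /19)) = 117952 /8085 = 14.59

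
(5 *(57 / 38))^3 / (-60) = -225 / 32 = -7.03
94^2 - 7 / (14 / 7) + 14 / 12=26501 / 3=8833.67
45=45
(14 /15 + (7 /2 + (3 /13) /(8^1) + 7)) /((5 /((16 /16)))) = 17881 /7800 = 2.29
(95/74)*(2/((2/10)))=475/37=12.84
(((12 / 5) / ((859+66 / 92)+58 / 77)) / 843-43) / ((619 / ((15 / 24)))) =-184132037437 / 4241032183944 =-0.04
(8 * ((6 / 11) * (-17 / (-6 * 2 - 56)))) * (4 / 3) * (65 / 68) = 260 / 187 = 1.39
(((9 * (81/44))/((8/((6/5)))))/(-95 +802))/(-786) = -729/163005920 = -0.00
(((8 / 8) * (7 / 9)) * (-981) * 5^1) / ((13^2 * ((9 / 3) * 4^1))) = -3815 / 2028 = -1.88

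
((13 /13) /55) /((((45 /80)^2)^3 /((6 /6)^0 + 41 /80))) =11534336 /13286025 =0.87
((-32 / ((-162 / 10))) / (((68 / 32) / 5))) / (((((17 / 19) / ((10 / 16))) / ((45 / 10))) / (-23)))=-874000 / 2601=-336.02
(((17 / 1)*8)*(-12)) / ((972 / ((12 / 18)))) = -272 / 243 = -1.12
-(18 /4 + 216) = -441 /2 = -220.50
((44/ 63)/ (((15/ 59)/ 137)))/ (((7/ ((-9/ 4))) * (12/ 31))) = -2756303/ 8820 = -312.51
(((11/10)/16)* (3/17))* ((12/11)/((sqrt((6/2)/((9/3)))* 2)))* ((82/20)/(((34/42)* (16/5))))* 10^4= 104.74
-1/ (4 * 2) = -1/ 8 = -0.12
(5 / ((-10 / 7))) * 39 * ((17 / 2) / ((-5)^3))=4641 / 500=9.28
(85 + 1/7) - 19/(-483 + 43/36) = 10342408/121415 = 85.18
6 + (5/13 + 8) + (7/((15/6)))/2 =1026/65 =15.78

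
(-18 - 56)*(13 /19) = -962 /19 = -50.63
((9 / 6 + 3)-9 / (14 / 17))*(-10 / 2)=225 / 7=32.14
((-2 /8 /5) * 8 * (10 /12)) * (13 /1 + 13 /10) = -143 /30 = -4.77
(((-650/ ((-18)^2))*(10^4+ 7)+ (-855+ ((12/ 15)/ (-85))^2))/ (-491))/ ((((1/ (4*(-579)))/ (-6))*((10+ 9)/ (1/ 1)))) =472819535361476/ 15165455625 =31177.40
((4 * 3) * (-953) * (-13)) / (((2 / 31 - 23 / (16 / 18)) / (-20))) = 737393280 / 6401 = 115199.70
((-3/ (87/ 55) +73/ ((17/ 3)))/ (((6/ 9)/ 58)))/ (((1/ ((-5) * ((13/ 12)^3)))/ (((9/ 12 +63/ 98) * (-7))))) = 96678985/ 1632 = 59239.57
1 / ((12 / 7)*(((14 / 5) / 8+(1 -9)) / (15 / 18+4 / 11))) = -2765 / 30294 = -0.09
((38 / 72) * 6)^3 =6859 / 216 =31.75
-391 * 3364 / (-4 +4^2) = -328831 / 3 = -109610.33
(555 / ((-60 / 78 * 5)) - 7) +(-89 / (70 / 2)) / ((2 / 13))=-5874 / 35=-167.83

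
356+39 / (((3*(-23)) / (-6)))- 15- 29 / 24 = 189437 / 552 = 343.18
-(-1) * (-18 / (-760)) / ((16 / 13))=117 / 6080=0.02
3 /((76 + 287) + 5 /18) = 54 /6539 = 0.01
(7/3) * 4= 28/3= 9.33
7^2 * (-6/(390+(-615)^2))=-98/126205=-0.00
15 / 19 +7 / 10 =283 / 190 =1.49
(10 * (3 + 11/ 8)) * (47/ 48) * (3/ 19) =8225/ 1216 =6.76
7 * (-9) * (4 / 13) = -252 / 13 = -19.38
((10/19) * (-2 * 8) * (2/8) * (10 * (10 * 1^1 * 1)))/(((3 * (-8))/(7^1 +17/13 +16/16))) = 60500/741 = 81.65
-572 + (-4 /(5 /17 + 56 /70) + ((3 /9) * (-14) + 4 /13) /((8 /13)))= -216779 /372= -582.74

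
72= 72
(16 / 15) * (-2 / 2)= -1.07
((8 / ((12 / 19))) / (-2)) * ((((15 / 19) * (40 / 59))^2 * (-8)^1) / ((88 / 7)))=840000 / 727529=1.15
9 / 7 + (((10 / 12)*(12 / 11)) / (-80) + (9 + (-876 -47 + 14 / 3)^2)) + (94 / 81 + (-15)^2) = 42090895753 / 49896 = 843572.55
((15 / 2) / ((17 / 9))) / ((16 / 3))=405 / 544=0.74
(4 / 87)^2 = 16 / 7569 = 0.00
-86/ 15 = -5.73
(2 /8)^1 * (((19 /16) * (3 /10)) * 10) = 57 /64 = 0.89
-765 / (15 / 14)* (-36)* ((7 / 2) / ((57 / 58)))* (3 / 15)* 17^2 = 502658856 / 95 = 5291145.85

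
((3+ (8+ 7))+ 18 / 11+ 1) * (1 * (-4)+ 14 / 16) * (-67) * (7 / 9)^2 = 18631025 / 7128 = 2613.78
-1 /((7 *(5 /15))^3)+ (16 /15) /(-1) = -5893 /5145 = -1.15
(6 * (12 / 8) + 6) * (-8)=-120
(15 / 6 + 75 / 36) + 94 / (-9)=-211 / 36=-5.86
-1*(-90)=90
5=5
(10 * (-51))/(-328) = 255/164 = 1.55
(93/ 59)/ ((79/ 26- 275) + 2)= -2418/ 414121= -0.01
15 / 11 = 1.36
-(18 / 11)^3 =-5832 / 1331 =-4.38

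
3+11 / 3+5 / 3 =25 / 3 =8.33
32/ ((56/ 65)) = 260/ 7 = 37.14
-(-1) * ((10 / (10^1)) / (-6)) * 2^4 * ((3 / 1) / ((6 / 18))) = -24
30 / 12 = 5 / 2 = 2.50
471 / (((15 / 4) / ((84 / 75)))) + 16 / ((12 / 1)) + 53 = 73127 / 375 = 195.01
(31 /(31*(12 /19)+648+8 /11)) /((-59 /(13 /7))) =-0.00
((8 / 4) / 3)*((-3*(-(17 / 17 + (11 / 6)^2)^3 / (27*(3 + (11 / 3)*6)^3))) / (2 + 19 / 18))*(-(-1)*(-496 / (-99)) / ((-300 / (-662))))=39708972073 / 27909878906250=0.00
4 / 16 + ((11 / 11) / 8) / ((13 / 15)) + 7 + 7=1497 / 104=14.39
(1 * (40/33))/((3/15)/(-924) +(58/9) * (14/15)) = 50400/250087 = 0.20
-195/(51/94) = -6110/17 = -359.41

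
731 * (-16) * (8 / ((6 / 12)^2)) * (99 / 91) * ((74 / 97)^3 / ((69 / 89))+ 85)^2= -119558097591092904663552512 / 40098439345277131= -2981614734.72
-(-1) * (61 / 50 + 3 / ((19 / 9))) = 2509 / 950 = 2.64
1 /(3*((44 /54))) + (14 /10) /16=437 /880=0.50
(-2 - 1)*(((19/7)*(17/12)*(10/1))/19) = -85/14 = -6.07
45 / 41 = 1.10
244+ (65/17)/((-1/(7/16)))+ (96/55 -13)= 3456847/14960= 231.07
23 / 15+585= 8798 / 15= 586.53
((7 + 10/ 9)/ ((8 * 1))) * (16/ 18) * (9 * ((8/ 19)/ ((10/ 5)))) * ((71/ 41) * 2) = 41464/ 7011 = 5.91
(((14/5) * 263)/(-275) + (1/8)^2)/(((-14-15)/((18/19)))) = 2108457/24244000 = 0.09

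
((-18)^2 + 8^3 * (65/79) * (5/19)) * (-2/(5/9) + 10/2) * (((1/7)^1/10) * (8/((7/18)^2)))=845930304/1838725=460.06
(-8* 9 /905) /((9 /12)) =-0.11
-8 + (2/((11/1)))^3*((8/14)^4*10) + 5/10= -47895005/6391462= -7.49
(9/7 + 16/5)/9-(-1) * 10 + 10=6457/315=20.50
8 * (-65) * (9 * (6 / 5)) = -5616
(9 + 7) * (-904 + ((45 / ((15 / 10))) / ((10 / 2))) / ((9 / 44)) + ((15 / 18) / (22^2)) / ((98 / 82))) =-82974242 / 5929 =-13994.64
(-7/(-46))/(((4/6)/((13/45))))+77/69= 1631/1380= 1.18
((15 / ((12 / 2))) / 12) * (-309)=-515 / 8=-64.38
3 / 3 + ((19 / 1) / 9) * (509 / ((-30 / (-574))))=2775712 / 135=20560.83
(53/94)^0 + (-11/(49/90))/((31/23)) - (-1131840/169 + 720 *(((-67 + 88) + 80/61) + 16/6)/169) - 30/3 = 102833088531/15659371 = 6566.87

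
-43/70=-0.61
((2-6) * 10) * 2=-80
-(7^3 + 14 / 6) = -1036 / 3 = -345.33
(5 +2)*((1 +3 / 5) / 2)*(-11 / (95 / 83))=-25564 / 475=-53.82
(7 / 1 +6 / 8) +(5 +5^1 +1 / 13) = 927 / 52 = 17.83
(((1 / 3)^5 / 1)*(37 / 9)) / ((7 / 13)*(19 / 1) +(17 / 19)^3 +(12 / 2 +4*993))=3299179 / 777877500654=0.00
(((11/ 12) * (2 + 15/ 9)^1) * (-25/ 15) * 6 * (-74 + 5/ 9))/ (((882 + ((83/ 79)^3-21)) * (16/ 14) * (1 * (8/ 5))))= 6900906645325/ 4407212498688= 1.57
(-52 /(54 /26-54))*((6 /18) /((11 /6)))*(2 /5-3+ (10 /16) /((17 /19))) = -72839 /210375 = -0.35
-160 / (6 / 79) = -6320 / 3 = -2106.67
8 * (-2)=-16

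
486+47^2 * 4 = 9322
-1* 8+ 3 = -5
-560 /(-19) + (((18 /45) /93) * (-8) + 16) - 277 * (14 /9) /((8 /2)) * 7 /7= -3301619 /53010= -62.28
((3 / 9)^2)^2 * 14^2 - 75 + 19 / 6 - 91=-25987 / 162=-160.41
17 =17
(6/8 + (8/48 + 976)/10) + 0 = 2951/30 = 98.37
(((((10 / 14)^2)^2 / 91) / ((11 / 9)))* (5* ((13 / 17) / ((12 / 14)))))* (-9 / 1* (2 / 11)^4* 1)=-675000 / 6573618667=-0.00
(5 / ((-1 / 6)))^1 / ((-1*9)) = 10 / 3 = 3.33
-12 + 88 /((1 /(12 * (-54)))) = -57036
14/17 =0.82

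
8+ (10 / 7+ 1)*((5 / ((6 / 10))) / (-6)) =583 / 126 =4.63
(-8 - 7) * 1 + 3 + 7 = -5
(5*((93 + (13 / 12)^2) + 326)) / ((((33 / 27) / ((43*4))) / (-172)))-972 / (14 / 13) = -3915650573 / 77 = -50852604.84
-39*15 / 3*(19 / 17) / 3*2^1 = -2470 / 17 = -145.29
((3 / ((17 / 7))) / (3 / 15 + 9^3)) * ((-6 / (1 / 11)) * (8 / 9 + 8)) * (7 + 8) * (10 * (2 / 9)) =-3080000 / 92973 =-33.13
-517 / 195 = -2.65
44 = 44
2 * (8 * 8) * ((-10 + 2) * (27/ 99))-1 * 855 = -12477/ 11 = -1134.27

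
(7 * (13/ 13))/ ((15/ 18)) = 42/ 5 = 8.40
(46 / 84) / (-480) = -23 / 20160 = -0.00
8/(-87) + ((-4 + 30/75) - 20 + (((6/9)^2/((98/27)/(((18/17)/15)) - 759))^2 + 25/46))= -380391608957209/16432685216490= -23.15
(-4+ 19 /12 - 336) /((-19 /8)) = 8122 /57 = 142.49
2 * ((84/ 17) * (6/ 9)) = 112/ 17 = 6.59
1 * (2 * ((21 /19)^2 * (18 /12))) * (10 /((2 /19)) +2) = 128331 /361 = 355.49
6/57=2/19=0.11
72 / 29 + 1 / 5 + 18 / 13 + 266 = 509077 / 1885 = 270.07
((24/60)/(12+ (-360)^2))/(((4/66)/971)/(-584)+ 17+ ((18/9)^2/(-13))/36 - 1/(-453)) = 9183459714/50568314787677575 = 0.00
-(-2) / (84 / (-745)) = -745 / 42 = -17.74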